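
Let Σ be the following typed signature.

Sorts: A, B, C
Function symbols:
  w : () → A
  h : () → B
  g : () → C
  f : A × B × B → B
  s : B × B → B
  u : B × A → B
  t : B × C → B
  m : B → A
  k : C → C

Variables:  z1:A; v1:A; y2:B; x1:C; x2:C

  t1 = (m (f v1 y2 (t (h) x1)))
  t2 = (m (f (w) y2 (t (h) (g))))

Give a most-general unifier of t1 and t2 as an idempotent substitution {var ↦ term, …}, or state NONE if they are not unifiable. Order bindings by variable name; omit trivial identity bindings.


{v1 ↦ (w), x1 ↦ (g)}


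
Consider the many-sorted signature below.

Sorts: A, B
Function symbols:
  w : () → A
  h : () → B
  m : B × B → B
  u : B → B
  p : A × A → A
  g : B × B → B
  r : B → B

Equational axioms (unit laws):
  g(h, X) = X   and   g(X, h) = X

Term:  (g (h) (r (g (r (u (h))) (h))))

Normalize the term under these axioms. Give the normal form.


1. (g (h) (r (g (r (u (h))) (h))))  →  (r (g (r (u (h))) (h)))
2. (r (g (r (u (h))) (h)))  →  (r (r (u (h))))

normal form = (r (r (u (h))))


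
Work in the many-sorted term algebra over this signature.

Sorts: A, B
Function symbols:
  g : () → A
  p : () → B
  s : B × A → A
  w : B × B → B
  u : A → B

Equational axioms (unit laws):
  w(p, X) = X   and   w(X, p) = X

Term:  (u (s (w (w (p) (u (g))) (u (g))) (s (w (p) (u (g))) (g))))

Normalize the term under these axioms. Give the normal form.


normal form = (u (s (w (u (g)) (u (g))) (s (u (g)) (g))))

1. (u (s (w (w (p) (u (g))) (u (g))) (s (w (p) (u (g))) (g))))  →  (u (s (w (u (g)) (u (g))) (s (w (p) (u (g))) (g))))
2. (u (s (w (u (g)) (u (g))) (s (w (p) (u (g))) (g))))  →  (u (s (w (u (g)) (u (g))) (s (u (g)) (g))))


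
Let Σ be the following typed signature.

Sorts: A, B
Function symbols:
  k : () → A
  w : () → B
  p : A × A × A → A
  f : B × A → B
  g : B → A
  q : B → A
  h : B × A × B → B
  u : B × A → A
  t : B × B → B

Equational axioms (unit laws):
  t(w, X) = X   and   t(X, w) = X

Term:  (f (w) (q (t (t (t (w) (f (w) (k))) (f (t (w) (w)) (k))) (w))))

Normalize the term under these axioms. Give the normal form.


1. (f (w) (q (t (t (t (w) (f (w) (k))) (f (t (w) (w)) (k))) (w))))  →  (f (w) (q (t (t (w) (f (w) (k))) (f (t (w) (w)) (k)))))
2. (f (w) (q (t (t (w) (f (w) (k))) (f (t (w) (w)) (k)))))  →  (f (w) (q (t (f (w) (k)) (f (t (w) (w)) (k)))))
3. (f (w) (q (t (f (w) (k)) (f (t (w) (w)) (k)))))  →  (f (w) (q (t (f (w) (k)) (f (w) (k)))))

normal form = (f (w) (q (t (f (w) (k)) (f (w) (k)))))


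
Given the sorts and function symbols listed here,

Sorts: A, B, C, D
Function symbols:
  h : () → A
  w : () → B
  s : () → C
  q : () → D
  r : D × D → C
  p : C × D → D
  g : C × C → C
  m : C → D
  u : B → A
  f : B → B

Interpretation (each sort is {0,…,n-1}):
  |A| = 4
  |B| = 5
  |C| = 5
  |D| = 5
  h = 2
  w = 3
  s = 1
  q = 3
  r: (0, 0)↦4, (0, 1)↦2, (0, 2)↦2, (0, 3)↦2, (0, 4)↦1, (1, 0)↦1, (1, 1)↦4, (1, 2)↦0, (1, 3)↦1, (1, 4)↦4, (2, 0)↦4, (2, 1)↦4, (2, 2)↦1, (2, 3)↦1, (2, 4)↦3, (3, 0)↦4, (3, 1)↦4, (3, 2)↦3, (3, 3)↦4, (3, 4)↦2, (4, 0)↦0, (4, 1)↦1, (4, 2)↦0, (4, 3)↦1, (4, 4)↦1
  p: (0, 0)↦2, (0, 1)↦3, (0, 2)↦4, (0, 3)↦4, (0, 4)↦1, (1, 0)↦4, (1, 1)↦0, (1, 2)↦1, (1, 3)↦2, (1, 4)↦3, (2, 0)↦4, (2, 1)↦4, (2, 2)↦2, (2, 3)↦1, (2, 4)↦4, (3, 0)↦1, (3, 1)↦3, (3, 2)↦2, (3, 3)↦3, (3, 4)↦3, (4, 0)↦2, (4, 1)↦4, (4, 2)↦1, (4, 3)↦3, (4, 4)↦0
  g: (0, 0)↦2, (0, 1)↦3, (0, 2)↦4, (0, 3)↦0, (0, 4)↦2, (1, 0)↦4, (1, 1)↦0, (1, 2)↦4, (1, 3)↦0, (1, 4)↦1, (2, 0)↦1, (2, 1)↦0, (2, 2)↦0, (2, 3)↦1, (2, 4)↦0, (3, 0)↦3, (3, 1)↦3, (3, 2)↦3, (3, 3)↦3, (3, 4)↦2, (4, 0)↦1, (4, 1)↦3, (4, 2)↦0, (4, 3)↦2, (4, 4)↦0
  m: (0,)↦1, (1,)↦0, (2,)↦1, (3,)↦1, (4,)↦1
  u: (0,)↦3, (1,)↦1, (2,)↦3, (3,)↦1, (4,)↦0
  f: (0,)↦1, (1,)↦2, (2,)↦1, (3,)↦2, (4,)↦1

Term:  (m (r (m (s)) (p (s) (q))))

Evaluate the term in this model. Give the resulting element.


value = 1

  s = 1
  (m (s)) = m(1,) = 0
  s = 1
  q = 3
  (p (s) (q)) = p(1, 3) = 2
  (r (m (s)) (p (s) (q))) = r(0, 2) = 2
  (m (r (m (s)) (p (s) (q)))) = m(2,) = 1


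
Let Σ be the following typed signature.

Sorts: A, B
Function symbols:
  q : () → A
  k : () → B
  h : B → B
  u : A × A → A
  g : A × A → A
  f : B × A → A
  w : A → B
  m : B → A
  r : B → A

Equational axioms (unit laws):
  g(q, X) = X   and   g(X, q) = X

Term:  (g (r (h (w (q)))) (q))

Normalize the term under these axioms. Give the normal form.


1. (g (r (h (w (q)))) (q))  →  (r (h (w (q))))

normal form = (r (h (w (q))))


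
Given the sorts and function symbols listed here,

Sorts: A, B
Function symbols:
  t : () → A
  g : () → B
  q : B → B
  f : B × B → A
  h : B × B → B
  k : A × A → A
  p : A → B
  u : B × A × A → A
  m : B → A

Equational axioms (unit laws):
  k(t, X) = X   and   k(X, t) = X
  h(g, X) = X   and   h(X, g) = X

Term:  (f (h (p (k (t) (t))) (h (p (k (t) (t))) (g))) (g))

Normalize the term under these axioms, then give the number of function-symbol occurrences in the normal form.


1. (f (h (p (k (t) (t))) (h (p (k (t) (t))) (g))) (g))  →  (f (h (p (t)) (h (p (k (t) (t))) (g))) (g))
2. (f (h (p (t)) (h (p (k (t) (t))) (g))) (g))  →  (f (h (p (t)) (p (k (t) (t)))) (g))
3. (f (h (p (t)) (p (k (t) (t)))) (g))  →  (f (h (p (t)) (p (t))) (g))
normal form: (f (h (p (t)) (p (t))) (g))

size = 7


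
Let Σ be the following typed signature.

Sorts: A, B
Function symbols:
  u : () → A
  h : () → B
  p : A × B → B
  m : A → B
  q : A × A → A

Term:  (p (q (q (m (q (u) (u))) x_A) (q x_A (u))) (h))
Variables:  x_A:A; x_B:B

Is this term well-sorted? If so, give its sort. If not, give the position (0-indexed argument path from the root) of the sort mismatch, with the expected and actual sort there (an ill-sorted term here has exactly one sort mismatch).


ill-sorted at position [0, 0, 0]: expected A, got B

          (u) : A
          (u) : A
        (q (u) (u)) : A
      (m (q (u) (u))) : B
      x_A : A
    (q (m (q (u) (u))) x_A) : ✗ arg 0 at [0, 0, 0] has sort B, expected A
      x_A : A
      (u) : A
    (q x_A (u)) : A
  (h) : B


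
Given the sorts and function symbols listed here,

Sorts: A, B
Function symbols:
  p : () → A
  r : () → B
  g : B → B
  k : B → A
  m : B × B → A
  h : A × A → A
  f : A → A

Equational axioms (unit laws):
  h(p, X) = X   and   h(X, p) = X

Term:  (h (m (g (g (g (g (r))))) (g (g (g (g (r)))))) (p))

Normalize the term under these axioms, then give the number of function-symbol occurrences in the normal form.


size = 11

1. (h (m (g (g (g (g (r))))) (g (g (g (g (r)))))) (p))  →  (m (g (g (g (g (r))))) (g (g (g (g (r))))))
normal form: (m (g (g (g (g (r))))) (g (g (g (g (r))))))


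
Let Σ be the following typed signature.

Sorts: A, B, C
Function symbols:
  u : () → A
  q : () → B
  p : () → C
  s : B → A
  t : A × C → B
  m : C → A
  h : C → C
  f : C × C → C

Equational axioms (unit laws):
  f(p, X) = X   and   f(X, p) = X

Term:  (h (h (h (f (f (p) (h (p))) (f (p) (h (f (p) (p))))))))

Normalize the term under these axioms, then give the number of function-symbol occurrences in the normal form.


size = 8

1. (h (h (h (f (f (p) (h (p))) (f (p) (h (f (p) (p))))))))  →  (h (h (h (f (h (p)) (f (p) (h (f (p) (p))))))))
2. (h (h (h (f (h (p)) (f (p) (h (f (p) (p))))))))  →  (h (h (h (f (h (p)) (h (f (p) (p)))))))
3. (h (h (h (f (h (p)) (h (f (p) (p)))))))  →  (h (h (h (f (h (p)) (h (p))))))
normal form: (h (h (h (f (h (p)) (h (p))))))


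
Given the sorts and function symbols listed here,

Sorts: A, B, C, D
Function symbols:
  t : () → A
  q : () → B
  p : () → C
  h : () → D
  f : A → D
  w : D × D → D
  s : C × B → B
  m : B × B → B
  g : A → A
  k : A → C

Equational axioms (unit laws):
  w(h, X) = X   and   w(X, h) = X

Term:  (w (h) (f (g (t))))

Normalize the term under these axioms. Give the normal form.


1. (w (h) (f (g (t))))  →  (f (g (t)))

normal form = (f (g (t)))


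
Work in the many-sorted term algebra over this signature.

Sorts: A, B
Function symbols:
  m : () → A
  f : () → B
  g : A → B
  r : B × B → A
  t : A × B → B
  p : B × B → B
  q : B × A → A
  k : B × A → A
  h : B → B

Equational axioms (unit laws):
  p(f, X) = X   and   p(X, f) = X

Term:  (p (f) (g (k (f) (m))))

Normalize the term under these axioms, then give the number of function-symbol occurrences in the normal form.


1. (p (f) (g (k (f) (m))))  →  (g (k (f) (m)))
normal form: (g (k (f) (m)))

size = 4


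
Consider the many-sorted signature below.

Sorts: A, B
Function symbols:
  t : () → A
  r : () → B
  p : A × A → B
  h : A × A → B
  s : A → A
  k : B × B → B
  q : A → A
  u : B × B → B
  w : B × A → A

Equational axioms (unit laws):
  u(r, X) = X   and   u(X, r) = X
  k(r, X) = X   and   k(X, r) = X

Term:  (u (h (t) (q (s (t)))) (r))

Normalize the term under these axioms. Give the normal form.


1. (u (h (t) (q (s (t)))) (r))  →  (h (t) (q (s (t))))

normal form = (h (t) (q (s (t))))


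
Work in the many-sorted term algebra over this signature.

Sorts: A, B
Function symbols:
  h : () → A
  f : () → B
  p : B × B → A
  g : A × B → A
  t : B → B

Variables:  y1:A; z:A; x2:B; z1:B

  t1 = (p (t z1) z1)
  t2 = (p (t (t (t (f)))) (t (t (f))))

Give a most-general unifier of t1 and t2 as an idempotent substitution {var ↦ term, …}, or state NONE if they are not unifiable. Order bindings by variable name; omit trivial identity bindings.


{z1 ↦ (t (t (f)))}


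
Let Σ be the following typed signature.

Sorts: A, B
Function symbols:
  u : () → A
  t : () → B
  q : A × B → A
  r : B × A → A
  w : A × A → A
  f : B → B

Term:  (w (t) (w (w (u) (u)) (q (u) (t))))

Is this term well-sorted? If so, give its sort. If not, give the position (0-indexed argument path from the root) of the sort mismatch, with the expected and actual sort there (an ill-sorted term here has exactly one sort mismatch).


ill-sorted at position [0]: expected A, got B

  (t) : B
      (u) : A
      (u) : A
    (w (u) (u)) : A
      (u) : A
      (t) : B
    (q (u) (t)) : A
  (w (w (u) (u)) (q (u) (t))) : A
(w (t) (w (w (u) (u)) (q (u) (t)))) : ✗ arg 0 at [0] has sort B, expected A


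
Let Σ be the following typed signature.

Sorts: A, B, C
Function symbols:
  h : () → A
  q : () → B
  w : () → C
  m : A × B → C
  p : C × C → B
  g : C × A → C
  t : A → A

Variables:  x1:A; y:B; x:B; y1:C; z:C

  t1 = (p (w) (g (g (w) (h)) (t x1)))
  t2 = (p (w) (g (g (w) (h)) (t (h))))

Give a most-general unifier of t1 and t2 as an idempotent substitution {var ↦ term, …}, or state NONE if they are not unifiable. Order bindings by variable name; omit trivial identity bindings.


{x1 ↦ (h)}


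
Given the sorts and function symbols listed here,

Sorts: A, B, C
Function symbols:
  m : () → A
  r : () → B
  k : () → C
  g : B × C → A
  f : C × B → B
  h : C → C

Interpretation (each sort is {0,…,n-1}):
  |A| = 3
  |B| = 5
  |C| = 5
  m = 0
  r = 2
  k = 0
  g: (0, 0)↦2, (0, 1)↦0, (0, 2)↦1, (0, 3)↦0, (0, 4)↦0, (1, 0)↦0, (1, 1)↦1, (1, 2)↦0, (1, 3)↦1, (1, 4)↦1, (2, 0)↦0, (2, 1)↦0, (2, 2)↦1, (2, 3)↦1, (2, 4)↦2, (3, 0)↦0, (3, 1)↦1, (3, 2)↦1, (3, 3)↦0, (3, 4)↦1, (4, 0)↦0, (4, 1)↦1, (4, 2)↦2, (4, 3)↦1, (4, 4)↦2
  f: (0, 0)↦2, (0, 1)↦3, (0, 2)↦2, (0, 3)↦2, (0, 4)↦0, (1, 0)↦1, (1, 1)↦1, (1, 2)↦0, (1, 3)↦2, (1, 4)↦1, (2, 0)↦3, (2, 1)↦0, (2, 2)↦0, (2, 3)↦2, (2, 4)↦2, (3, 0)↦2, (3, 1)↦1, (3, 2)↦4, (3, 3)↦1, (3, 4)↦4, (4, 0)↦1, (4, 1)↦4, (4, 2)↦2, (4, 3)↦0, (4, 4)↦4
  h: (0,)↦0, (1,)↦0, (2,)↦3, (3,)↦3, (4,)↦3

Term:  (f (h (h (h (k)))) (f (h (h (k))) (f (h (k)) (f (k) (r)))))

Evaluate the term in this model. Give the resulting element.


  k = 0
  (h (k)) = h(0,) = 0
  (h (h (k))) = h(0,) = 0
  (h (h (h (k)))) = h(0,) = 0
  k = 0
  (h (k)) = h(0,) = 0
  (h (h (k))) = h(0,) = 0
  k = 0
  (h (k)) = h(0,) = 0
  k = 0
  r = 2
  (f (k) (r)) = f(0, 2) = 2
  (f (h (k)) (f (k) (r))) = f(0, 2) = 2
  (f (h (h (k))) (f (h (k)) (f (k) (r)))) = f(0, 2) = 2
  (f (h (h (h (k)))) (f (h (h (k))) (f (h (k)) (f (k) (r))))) = f(0, 2) = 2

value = 2


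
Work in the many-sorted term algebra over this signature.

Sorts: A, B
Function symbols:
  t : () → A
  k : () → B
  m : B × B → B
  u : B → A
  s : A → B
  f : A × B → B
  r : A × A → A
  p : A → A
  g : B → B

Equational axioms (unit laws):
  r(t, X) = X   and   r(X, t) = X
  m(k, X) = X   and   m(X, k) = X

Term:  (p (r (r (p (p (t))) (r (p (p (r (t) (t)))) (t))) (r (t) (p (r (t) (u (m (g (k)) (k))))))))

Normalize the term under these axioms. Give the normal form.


normal form = (p (r (r (p (p (t))) (p (p (t)))) (p (u (g (k))))))

1. (p (r (r (p (p (t))) (r (p (p (r (t) (t)))) (t))) (r (t) (p (r (t) (u (m (g (k)) (k))))))))  →  (p (r (r (p (p (t))) (p (p (r (t) (t))))) (r (t) (p (r (t) (u (m (g (k)) (k))))))))
2. (p (r (r (p (p (t))) (p (p (r (t) (t))))) (r (t) (p (r (t) (u (m (g (k)) (k))))))))  →  (p (r (r (p (p (t))) (p (p (t)))) (r (t) (p (r (t) (u (m (g (k)) (k))))))))
3. (p (r (r (p (p (t))) (p (p (t)))) (r (t) (p (r (t) (u (m (g (k)) (k))))))))  →  (p (r (r (p (p (t))) (p (p (t)))) (p (r (t) (u (m (g (k)) (k)))))))
4. (p (r (r (p (p (t))) (p (p (t)))) (p (r (t) (u (m (g (k)) (k)))))))  →  (p (r (r (p (p (t))) (p (p (t)))) (p (u (m (g (k)) (k))))))
5. (p (r (r (p (p (t))) (p (p (t)))) (p (u (m (g (k)) (k))))))  →  (p (r (r (p (p (t))) (p (p (t)))) (p (u (g (k))))))


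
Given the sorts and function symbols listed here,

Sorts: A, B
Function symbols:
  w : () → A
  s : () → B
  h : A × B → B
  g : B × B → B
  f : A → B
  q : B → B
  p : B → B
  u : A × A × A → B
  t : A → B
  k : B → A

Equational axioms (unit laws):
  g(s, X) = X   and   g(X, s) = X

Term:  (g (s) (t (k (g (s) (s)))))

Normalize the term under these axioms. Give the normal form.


1. (g (s) (t (k (g (s) (s)))))  →  (t (k (g (s) (s))))
2. (t (k (g (s) (s))))  →  (t (k (s)))

normal form = (t (k (s)))


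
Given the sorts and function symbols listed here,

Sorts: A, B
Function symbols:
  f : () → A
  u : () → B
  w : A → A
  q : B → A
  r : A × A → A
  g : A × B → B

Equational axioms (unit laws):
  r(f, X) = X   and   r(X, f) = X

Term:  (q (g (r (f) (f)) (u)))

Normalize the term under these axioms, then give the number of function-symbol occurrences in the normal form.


size = 4

1. (q (g (r (f) (f)) (u)))  →  (q (g (f) (u)))
normal form: (q (g (f) (u)))


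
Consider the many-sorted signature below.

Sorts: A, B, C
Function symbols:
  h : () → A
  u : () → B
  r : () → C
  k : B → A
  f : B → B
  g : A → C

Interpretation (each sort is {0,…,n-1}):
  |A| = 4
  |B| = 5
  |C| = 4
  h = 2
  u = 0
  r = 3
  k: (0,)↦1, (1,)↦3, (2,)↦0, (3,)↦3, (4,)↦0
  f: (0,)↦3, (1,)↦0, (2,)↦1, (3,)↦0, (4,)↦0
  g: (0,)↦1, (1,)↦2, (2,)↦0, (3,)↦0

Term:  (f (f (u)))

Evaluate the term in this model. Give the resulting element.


  u = 0
  (f (u)) = f(0,) = 3
  (f (f (u))) = f(3,) = 0

value = 0


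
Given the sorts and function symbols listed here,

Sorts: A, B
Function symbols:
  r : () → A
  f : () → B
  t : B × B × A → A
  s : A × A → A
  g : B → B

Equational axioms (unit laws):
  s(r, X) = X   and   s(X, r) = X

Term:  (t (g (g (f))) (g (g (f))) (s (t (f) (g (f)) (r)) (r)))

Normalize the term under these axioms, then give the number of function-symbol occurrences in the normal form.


1. (t (g (g (f))) (g (g (f))) (s (t (f) (g (f)) (r)) (r)))  →  (t (g (g (f))) (g (g (f))) (t (f) (g (f)) (r)))
normal form: (t (g (g (f))) (g (g (f))) (t (f) (g (f)) (r)))

size = 12


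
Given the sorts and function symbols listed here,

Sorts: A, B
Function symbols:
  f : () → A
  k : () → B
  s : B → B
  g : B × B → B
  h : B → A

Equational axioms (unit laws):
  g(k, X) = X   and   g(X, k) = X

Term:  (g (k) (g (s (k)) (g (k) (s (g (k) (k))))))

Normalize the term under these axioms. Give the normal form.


normal form = (g (s (k)) (s (k)))

1. (g (k) (g (s (k)) (g (k) (s (g (k) (k))))))  →  (g (s (k)) (g (k) (s (g (k) (k)))))
2. (g (s (k)) (g (k) (s (g (k) (k)))))  →  (g (s (k)) (s (g (k) (k))))
3. (g (s (k)) (s (g (k) (k))))  →  (g (s (k)) (s (k)))


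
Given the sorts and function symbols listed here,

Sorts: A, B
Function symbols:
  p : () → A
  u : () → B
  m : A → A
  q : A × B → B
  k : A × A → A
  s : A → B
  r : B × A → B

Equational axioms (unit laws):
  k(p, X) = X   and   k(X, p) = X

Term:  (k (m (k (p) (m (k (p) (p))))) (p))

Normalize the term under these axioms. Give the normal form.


normal form = (m (m (p)))

1. (k (m (k (p) (m (k (p) (p))))) (p))  →  (m (k (p) (m (k (p) (p)))))
2. (m (k (p) (m (k (p) (p)))))  →  (m (m (k (p) (p))))
3. (m (m (k (p) (p))))  →  (m (m (p)))


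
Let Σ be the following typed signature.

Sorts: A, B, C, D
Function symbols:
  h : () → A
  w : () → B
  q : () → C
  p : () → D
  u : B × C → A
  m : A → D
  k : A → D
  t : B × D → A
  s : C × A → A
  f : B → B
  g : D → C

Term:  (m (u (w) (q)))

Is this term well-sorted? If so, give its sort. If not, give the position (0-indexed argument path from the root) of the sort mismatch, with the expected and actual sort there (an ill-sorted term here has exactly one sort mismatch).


    (w) : B
    (q) : C
  (u (w) (q)) : A
(m (u (w) (q))) : D

well-sorted; sort = D


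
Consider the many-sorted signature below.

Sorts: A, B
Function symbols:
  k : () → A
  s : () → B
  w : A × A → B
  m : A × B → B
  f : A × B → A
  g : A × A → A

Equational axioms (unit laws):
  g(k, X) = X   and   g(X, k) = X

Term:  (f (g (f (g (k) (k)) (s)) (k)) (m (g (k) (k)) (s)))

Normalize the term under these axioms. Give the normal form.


1. (f (g (f (g (k) (k)) (s)) (k)) (m (g (k) (k)) (s)))  →  (f (f (g (k) (k)) (s)) (m (g (k) (k)) (s)))
2. (f (f (g (k) (k)) (s)) (m (g (k) (k)) (s)))  →  (f (f (k) (s)) (m (g (k) (k)) (s)))
3. (f (f (k) (s)) (m (g (k) (k)) (s)))  →  (f (f (k) (s)) (m (k) (s)))

normal form = (f (f (k) (s)) (m (k) (s)))


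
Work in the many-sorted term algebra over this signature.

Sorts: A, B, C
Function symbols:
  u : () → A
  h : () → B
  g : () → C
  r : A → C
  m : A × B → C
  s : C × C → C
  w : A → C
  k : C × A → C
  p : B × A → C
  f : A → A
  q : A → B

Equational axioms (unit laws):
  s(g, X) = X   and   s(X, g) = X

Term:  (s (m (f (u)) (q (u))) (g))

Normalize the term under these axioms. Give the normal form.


1. (s (m (f (u)) (q (u))) (g))  →  (m (f (u)) (q (u)))

normal form = (m (f (u)) (q (u)))


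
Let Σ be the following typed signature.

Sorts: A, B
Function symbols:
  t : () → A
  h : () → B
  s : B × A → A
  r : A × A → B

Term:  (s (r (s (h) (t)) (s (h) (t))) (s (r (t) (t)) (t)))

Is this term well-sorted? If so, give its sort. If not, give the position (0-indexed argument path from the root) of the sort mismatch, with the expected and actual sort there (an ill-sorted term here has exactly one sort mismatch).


well-sorted; sort = A

      (h) : B
      (t) : A
    (s (h) (t)) : A
      (h) : B
      (t) : A
    (s (h) (t)) : A
  (r (s (h) (t)) (s (h) (t))) : B
      (t) : A
      (t) : A
    (r (t) (t)) : B
    (t) : A
  (s (r (t) (t)) (t)) : A
(s (r (s (h) (t)) (s (h) (t))) (s (r (t) (t)) (t))) : A


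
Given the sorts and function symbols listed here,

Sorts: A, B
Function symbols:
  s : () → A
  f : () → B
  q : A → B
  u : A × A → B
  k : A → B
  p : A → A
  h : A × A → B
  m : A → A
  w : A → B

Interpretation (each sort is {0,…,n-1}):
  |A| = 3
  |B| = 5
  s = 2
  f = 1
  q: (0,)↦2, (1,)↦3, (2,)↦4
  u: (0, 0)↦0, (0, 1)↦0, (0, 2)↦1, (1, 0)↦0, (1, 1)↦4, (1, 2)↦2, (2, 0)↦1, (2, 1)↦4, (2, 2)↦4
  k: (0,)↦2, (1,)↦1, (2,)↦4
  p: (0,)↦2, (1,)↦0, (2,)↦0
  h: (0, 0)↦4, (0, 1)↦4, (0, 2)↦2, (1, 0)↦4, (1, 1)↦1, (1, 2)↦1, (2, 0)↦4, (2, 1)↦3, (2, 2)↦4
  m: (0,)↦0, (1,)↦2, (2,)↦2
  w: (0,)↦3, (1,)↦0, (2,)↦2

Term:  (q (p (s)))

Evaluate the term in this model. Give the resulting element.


value = 2

  s = 2
  (p (s)) = p(2,) = 0
  (q (p (s))) = q(0,) = 2


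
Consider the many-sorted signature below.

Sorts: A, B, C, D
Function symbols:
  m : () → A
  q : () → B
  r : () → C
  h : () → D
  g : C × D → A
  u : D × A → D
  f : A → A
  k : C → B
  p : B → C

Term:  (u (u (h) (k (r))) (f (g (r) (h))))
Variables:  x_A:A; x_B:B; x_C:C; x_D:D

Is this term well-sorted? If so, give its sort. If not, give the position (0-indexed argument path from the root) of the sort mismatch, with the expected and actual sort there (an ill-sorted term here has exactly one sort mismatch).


ill-sorted at position [0, 1]: expected A, got B

    (h) : D
      (r) : C
    (k (r)) : B
  (u (h) (k (r))) : ✗ arg 1 at [0, 1] has sort B, expected A
      (r) : C
      (h) : D
    (g (r) (h)) : A
  (f (g (r) (h))) : A


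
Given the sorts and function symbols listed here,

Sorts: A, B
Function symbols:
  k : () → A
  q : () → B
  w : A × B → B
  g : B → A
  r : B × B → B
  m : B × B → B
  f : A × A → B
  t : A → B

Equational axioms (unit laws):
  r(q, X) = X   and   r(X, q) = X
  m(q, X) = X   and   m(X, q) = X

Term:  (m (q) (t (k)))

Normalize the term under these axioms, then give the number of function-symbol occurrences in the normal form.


size = 2

1. (m (q) (t (k)))  →  (t (k))
normal form: (t (k))


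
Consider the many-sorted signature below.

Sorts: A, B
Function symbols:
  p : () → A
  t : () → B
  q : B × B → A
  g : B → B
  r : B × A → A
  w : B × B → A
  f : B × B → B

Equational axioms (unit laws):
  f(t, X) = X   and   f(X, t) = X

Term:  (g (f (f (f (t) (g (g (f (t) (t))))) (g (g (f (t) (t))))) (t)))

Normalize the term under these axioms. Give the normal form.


1. (g (f (f (f (t) (g (g (f (t) (t))))) (g (g (f (t) (t))))) (t)))  →  (g (f (f (t) (g (g (f (t) (t))))) (g (g (f (t) (t))))))
2. (g (f (f (t) (g (g (f (t) (t))))) (g (g (f (t) (t))))))  →  (g (f (g (g (f (t) (t)))) (g (g (f (t) (t))))))
3. (g (f (g (g (f (t) (t)))) (g (g (f (t) (t))))))  →  (g (f (g (g (t))) (g (g (f (t) (t))))))
4. (g (f (g (g (t))) (g (g (f (t) (t))))))  →  (g (f (g (g (t))) (g (g (t)))))

normal form = (g (f (g (g (t))) (g (g (t)))))


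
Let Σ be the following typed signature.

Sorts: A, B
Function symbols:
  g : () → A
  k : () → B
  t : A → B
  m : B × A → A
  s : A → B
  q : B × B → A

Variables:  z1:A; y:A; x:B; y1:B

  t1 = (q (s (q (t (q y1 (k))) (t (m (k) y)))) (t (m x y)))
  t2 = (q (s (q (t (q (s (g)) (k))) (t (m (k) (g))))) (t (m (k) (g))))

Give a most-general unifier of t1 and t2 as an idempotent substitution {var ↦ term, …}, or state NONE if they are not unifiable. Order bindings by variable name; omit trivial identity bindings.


{x ↦ (k), y ↦ (g), y1 ↦ (s (g))}


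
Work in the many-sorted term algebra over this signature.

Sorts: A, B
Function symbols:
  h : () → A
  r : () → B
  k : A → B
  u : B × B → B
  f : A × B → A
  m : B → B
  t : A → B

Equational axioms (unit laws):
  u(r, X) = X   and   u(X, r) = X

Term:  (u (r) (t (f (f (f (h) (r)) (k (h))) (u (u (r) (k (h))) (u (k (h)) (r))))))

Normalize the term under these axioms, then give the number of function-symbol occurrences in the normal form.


size = 13

1. (u (r) (t (f (f (f (h) (r)) (k (h))) (u (u (r) (k (h))) (u (k (h)) (r))))))  →  (t (f (f (f (h) (r)) (k (h))) (u (u (r) (k (h))) (u (k (h)) (r)))))
2. (t (f (f (f (h) (r)) (k (h))) (u (u (r) (k (h))) (u (k (h)) (r)))))  →  (t (f (f (f (h) (r)) (k (h))) (u (k (h)) (u (k (h)) (r)))))
3. (t (f (f (f (h) (r)) (k (h))) (u (k (h)) (u (k (h)) (r)))))  →  (t (f (f (f (h) (r)) (k (h))) (u (k (h)) (k (h)))))
normal form: (t (f (f (f (h) (r)) (k (h))) (u (k (h)) (k (h)))))


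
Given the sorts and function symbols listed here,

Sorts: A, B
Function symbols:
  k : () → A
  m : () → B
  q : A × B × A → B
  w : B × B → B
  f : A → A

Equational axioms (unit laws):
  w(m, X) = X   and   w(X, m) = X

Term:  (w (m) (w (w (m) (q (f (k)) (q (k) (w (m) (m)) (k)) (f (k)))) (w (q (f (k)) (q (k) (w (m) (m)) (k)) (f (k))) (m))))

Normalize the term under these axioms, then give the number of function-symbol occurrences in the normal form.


size = 19

1. (w (m) (w (w (m) (q (f (k)) (q (k) (w (m) (m)) (k)) (f (k)))) (w (q (f (k)) (q (k) (w (m) (m)) (k)) (f (k))) (m))))  →  (w (w (m) (q (f (k)) (q (k) (w (m) (m)) (k)) (f (k)))) (w (q (f (k)) (q (k) (w (m) (m)) (k)) (f (k))) (m)))
2. (w (w (m) (q (f (k)) (q (k) (w (m) (m)) (k)) (f (k)))) (w (q (f (k)) (q (k) (w (m) (m)) (k)) (f (k))) (m)))  →  (w (q (f (k)) (q (k) (w (m) (m)) (k)) (f (k))) (w (q (f (k)) (q (k) (w (m) (m)) (k)) (f (k))) (m)))
3. (w (q (f (k)) (q (k) (w (m) (m)) (k)) (f (k))) (w (q (f (k)) (q (k) (w (m) (m)) (k)) (f (k))) (m)))  →  (w (q (f (k)) (q (k) (m) (k)) (f (k))) (w (q (f (k)) (q (k) (w (m) (m)) (k)) (f (k))) (m)))
4. (w (q (f (k)) (q (k) (m) (k)) (f (k))) (w (q (f (k)) (q (k) (w (m) (m)) (k)) (f (k))) (m)))  →  (w (q (f (k)) (q (k) (m) (k)) (f (k))) (q (f (k)) (q (k) (w (m) (m)) (k)) (f (k))))
5. (w (q (f (k)) (q (k) (m) (k)) (f (k))) (q (f (k)) (q (k) (w (m) (m)) (k)) (f (k))))  →  (w (q (f (k)) (q (k) (m) (k)) (f (k))) (q (f (k)) (q (k) (m) (k)) (f (k))))
normal form: (w (q (f (k)) (q (k) (m) (k)) (f (k))) (q (f (k)) (q (k) (m) (k)) (f (k))))


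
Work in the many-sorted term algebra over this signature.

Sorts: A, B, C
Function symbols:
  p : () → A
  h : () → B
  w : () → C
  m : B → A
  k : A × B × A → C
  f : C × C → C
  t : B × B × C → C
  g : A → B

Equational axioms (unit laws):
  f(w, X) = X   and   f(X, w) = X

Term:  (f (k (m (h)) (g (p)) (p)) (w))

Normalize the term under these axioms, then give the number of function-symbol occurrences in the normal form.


size = 6

1. (f (k (m (h)) (g (p)) (p)) (w))  →  (k (m (h)) (g (p)) (p))
normal form: (k (m (h)) (g (p)) (p))


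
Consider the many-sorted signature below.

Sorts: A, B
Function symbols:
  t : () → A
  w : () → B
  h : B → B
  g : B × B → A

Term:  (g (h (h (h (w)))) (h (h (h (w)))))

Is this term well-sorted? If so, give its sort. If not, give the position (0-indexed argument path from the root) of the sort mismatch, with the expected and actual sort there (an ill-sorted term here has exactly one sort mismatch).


        (w) : B
      (h (w)) : B
    (h (h (w))) : B
  (h (h (h (w)))) : B
        (w) : B
      (h (w)) : B
    (h (h (w))) : B
  (h (h (h (w)))) : B
(g (h (h (h (w)))) (h (h (h (w))))) : A

well-sorted; sort = A


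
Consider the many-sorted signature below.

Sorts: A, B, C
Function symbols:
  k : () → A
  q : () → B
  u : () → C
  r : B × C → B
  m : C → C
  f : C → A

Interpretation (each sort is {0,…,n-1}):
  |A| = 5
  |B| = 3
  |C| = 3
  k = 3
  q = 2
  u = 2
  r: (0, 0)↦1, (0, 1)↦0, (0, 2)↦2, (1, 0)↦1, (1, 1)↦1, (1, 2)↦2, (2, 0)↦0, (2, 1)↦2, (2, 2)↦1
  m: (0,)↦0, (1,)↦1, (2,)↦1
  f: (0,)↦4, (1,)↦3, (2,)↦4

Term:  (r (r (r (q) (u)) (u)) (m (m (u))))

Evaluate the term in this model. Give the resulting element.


  q = 2
  u = 2
  (r (q) (u)) = r(2, 2) = 1
  u = 2
  (r (r (q) (u)) (u)) = r(1, 2) = 2
  u = 2
  (m (u)) = m(2,) = 1
  (m (m (u))) = m(1,) = 1
  (r (r (r (q) (u)) (u)) (m (m (u)))) = r(2, 1) = 2

value = 2


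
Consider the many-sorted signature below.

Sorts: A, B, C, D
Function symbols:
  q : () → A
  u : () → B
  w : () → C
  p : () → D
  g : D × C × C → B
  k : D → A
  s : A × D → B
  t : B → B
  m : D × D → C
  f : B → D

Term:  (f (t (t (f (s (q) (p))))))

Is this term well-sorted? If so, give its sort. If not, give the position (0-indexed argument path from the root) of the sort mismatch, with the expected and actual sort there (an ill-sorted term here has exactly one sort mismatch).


ill-sorted at position [0, 0, 0]: expected B, got D

          (q) : A
          (p) : D
        (s (q) (p)) : B
      (f (s (q) (p))) : D
    (t (f (s (q) (p)))) : ✗ arg 0 at [0, 0, 0] has sort D, expected B


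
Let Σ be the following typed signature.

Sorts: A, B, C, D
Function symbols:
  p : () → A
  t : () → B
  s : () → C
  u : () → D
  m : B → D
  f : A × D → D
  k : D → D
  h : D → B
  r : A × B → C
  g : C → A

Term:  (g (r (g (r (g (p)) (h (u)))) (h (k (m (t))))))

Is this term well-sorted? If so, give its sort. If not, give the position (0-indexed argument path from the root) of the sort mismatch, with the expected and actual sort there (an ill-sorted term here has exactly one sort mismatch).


          (p) : A
        (g (p)) : ✗ arg 0 at [0, 0, 0, 0, 0] has sort A, expected C
          (u) : D
        (h (u)) : B
          (t) : B
        (m (t)) : D
      (k (m (t))) : D
    (h (k (m (t)))) : B

ill-sorted at position [0, 0, 0, 0, 0]: expected C, got A


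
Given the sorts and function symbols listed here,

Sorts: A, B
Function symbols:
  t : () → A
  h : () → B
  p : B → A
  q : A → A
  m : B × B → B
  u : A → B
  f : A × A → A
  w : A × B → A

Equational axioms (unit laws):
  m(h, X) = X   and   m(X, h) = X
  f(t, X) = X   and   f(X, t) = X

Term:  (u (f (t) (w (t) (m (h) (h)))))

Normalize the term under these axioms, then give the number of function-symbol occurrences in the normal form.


1. (u (f (t) (w (t) (m (h) (h)))))  →  (u (w (t) (m (h) (h))))
2. (u (w (t) (m (h) (h))))  →  (u (w (t) (h)))
normal form: (u (w (t) (h)))

size = 4


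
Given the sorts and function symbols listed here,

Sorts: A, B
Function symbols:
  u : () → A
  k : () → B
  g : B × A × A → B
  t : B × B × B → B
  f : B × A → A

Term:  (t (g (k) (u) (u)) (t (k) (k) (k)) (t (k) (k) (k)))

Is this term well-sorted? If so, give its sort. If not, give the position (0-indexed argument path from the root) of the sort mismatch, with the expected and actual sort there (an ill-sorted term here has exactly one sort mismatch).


    (k) : B
    (u) : A
    (u) : A
  (g (k) (u) (u)) : B
    (k) : B
    (k) : B
    (k) : B
  (t (k) (k) (k)) : B
    (k) : B
    (k) : B
    (k) : B
  (t (k) (k) (k)) : B
(t (g (k) (u) (u)) (t (k) (k) (k)) (t (k) (k) (k))) : B

well-sorted; sort = B


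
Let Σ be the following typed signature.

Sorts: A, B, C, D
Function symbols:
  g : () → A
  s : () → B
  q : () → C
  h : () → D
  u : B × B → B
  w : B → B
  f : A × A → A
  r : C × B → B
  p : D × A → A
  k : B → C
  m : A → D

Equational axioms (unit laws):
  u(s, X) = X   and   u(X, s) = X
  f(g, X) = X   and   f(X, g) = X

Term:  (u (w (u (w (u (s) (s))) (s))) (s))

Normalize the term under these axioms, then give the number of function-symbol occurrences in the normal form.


size = 3

1. (u (w (u (w (u (s) (s))) (s))) (s))  →  (w (u (w (u (s) (s))) (s)))
2. (w (u (w (u (s) (s))) (s)))  →  (w (w (u (s) (s))))
3. (w (w (u (s) (s))))  →  (w (w (s)))
normal form: (w (w (s)))


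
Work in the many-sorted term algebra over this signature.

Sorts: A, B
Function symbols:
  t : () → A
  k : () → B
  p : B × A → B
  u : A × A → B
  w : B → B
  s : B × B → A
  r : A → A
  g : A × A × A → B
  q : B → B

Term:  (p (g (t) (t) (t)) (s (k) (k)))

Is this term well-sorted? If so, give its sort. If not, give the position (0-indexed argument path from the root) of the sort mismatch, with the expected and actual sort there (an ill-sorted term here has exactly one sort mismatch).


well-sorted; sort = B

    (t) : A
    (t) : A
    (t) : A
  (g (t) (t) (t)) : B
    (k) : B
    (k) : B
  (s (k) (k)) : A
(p (g (t) (t) (t)) (s (k) (k))) : B


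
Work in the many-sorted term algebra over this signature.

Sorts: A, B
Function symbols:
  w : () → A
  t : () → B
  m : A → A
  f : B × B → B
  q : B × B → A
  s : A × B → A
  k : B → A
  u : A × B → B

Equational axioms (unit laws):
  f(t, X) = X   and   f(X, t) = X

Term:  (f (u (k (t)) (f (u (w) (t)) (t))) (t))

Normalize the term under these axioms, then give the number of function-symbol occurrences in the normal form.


1. (f (u (k (t)) (f (u (w) (t)) (t))) (t))  →  (u (k (t)) (f (u (w) (t)) (t)))
2. (u (k (t)) (f (u (w) (t)) (t)))  →  (u (k (t)) (u (w) (t)))
normal form: (u (k (t)) (u (w) (t)))

size = 6


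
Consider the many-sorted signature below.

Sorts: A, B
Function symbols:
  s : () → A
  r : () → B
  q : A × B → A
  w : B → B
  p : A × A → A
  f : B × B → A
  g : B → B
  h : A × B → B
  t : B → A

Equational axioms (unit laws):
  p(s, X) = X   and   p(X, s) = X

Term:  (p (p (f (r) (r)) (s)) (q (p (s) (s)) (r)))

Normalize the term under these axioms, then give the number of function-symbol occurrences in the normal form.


1. (p (p (f (r) (r)) (s)) (q (p (s) (s)) (r)))  →  (p (f (r) (r)) (q (p (s) (s)) (r)))
2. (p (f (r) (r)) (q (p (s) (s)) (r)))  →  (p (f (r) (r)) (q (s) (r)))
normal form: (p (f (r) (r)) (q (s) (r)))

size = 7


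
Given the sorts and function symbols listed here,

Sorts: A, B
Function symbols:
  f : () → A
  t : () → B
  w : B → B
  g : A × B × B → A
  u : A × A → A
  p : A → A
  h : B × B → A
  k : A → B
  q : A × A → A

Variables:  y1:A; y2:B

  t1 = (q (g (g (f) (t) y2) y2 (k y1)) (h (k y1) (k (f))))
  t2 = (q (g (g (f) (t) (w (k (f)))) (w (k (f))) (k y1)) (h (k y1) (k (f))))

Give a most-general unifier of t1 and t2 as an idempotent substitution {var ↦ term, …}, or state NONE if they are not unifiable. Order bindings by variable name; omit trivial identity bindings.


{y2 ↦ (w (k (f)))}


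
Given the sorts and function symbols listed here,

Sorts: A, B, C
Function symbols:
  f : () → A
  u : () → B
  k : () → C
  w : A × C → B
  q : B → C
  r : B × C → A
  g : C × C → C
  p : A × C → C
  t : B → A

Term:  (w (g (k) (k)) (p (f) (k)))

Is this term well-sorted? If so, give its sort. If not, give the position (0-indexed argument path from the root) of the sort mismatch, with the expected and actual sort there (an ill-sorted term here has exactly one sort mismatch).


    (k) : C
    (k) : C
  (g (k) (k)) : C
    (f) : A
    (k) : C
  (p (f) (k)) : C
(w (g (k) (k)) (p (f) (k))) : ✗ arg 0 at [0] has sort C, expected A

ill-sorted at position [0]: expected A, got C


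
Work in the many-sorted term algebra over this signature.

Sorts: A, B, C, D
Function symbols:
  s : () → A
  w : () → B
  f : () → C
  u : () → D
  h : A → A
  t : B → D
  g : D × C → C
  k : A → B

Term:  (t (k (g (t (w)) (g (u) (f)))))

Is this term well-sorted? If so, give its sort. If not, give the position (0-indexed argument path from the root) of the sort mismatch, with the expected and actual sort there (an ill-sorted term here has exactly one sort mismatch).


        (w) : B
      (t (w)) : D
        (u) : D
        (f) : C
      (g (u) (f)) : C
    (g (t (w)) (g (u) (f))) : C
  (k (g (t (w)) (g (u) (f)))) : ✗ arg 0 at [0, 0] has sort C, expected A

ill-sorted at position [0, 0]: expected A, got C


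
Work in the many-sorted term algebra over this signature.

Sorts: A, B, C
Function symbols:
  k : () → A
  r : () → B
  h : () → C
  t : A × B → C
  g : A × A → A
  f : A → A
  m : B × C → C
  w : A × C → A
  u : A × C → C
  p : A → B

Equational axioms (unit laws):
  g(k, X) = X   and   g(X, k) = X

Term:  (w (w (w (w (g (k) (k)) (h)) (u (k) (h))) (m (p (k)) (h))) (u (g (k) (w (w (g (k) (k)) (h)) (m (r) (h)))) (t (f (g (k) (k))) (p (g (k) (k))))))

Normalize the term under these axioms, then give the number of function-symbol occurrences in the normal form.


size = 26

1. (w (w (w (w (g (k) (k)) (h)) (u (k) (h))) (m (p (k)) (h))) (u (g (k) (w (w (g (k) (k)) (h)) (m (r) (h)))) (t (f (g (k) (k))) (p (g (k) (k))))))  →  (w (w (w (w (k) (h)) (u (k) (h))) (m (p (k)) (h))) (u (g (k) (w (w (g (k) (k)) (h)) (m (r) (h)))) (t (f (g (k) (k))) (p (g (k) (k))))))
2. (w (w (w (w (k) (h)) (u (k) (h))) (m (p (k)) (h))) (u (g (k) (w (w (g (k) (k)) (h)) (m (r) (h)))) (t (f (g (k) (k))) (p (g (k) (k))))))  →  (w (w (w (w (k) (h)) (u (k) (h))) (m (p (k)) (h))) (u (w (w (g (k) (k)) (h)) (m (r) (h))) (t (f (g (k) (k))) (p (g (k) (k))))))
3. (w (w (w (w (k) (h)) (u (k) (h))) (m (p (k)) (h))) (u (w (w (g (k) (k)) (h)) (m (r) (h))) (t (f (g (k) (k))) (p (g (k) (k))))))  →  (w (w (w (w (k) (h)) (u (k) (h))) (m (p (k)) (h))) (u (w (w (k) (h)) (m (r) (h))) (t (f (g (k) (k))) (p (g (k) (k))))))
4. (w (w (w (w (k) (h)) (u (k) (h))) (m (p (k)) (h))) (u (w (w (k) (h)) (m (r) (h))) (t (f (g (k) (k))) (p (g (k) (k))))))  →  (w (w (w (w (k) (h)) (u (k) (h))) (m (p (k)) (h))) (u (w (w (k) (h)) (m (r) (h))) (t (f (k)) (p (g (k) (k))))))
5. (w (w (w (w (k) (h)) (u (k) (h))) (m (p (k)) (h))) (u (w (w (k) (h)) (m (r) (h))) (t (f (k)) (p (g (k) (k))))))  →  (w (w (w (w (k) (h)) (u (k) (h))) (m (p (k)) (h))) (u (w (w (k) (h)) (m (r) (h))) (t (f (k)) (p (k)))))
normal form: (w (w (w (w (k) (h)) (u (k) (h))) (m (p (k)) (h))) (u (w (w (k) (h)) (m (r) (h))) (t (f (k)) (p (k)))))


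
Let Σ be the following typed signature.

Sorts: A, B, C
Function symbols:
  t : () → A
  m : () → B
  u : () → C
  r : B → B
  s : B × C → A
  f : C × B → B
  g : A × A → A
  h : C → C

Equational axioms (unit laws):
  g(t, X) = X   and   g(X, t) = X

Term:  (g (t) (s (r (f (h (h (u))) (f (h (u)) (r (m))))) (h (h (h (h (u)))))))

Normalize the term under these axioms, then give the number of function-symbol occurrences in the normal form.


1. (g (t) (s (r (f (h (h (u))) (f (h (u)) (r (m))))) (h (h (h (h (u)))))))  →  (s (r (f (h (h (u))) (f (h (u)) (r (m))))) (h (h (h (h (u))))))
normal form: (s (r (f (h (h (u))) (f (h (u)) (r (m))))) (h (h (h (h (u))))))

size = 16


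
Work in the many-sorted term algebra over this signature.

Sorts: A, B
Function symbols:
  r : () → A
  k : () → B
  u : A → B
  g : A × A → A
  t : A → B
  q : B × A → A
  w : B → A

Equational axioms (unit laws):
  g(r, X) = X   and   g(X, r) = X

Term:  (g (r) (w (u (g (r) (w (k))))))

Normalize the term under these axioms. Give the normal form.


1. (g (r) (w (u (g (r) (w (k))))))  →  (w (u (g (r) (w (k)))))
2. (w (u (g (r) (w (k)))))  →  (w (u (w (k))))

normal form = (w (u (w (k))))


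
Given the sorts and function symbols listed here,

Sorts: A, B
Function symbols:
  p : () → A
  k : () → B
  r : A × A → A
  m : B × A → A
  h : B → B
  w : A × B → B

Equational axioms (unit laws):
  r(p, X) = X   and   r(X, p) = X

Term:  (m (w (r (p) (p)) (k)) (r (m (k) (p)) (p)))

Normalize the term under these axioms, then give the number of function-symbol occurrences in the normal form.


1. (m (w (r (p) (p)) (k)) (r (m (k) (p)) (p)))  →  (m (w (p) (k)) (r (m (k) (p)) (p)))
2. (m (w (p) (k)) (r (m (k) (p)) (p)))  →  (m (w (p) (k)) (m (k) (p)))
normal form: (m (w (p) (k)) (m (k) (p)))

size = 7


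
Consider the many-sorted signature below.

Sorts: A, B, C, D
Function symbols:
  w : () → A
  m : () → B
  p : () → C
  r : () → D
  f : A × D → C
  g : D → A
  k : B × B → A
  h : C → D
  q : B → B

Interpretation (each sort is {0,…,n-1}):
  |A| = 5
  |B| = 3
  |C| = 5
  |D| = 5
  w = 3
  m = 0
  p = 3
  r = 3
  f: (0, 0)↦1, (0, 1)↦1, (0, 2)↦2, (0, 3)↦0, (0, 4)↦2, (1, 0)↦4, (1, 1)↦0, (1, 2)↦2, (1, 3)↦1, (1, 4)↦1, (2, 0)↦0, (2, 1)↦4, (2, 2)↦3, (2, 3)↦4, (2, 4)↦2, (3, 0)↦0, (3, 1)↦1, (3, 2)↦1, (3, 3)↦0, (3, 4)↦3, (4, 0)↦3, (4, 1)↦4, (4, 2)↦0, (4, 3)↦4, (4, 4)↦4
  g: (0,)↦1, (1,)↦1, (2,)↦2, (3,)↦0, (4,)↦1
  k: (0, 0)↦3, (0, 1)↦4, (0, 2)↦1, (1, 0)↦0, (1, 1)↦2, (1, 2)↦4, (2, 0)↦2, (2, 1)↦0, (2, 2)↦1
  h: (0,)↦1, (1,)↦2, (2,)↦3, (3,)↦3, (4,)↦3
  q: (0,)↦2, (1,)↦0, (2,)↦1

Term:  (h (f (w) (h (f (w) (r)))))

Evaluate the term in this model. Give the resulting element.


  w = 3
  w = 3
  r = 3
  (f (w) (r)) = f(3, 3) = 0
  (h (f (w) (r))) = h(0,) = 1
  (f (w) (h (f (w) (r)))) = f(3, 1) = 1
  (h (f (w) (h (f (w) (r))))) = h(1,) = 2

value = 2
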